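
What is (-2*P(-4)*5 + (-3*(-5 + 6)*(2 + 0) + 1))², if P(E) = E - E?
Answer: 25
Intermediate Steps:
P(E) = 0
(-2*P(-4)*5 + (-3*(-5 + 6)*(2 + 0) + 1))² = (-2*0*5 + (-3*(-5 + 6)*(2 + 0) + 1))² = (0*5 + (-3*2 + 1))² = (0 + (-3*2 + 1))² = (0 + (-6 + 1))² = (0 - 5)² = (-5)² = 25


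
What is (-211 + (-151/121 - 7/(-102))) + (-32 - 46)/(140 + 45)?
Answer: -485425321/2283270 ≈ -212.60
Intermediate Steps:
(-211 + (-151/121 - 7/(-102))) + (-32 - 46)/(140 + 45) = (-211 + (-151*1/121 - 7*(-1/102))) - 78/185 = (-211 + (-151/121 + 7/102)) - 78*1/185 = (-211 - 14555/12342) - 78/185 = -2618717/12342 - 78/185 = -485425321/2283270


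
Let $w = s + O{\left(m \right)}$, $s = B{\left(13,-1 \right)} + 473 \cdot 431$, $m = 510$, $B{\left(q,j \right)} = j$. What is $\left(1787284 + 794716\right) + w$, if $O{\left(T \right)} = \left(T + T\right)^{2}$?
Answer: $3826262$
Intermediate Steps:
$O{\left(T \right)} = 4 T^{2}$ ($O{\left(T \right)} = \left(2 T\right)^{2} = 4 T^{2}$)
$s = 203862$ ($s = -1 + 473 \cdot 431 = -1 + 203863 = 203862$)
$w = 1244262$ ($w = 203862 + 4 \cdot 510^{2} = 203862 + 4 \cdot 260100 = 203862 + 1040400 = 1244262$)
$\left(1787284 + 794716\right) + w = \left(1787284 + 794716\right) + 1244262 = 2582000 + 1244262 = 3826262$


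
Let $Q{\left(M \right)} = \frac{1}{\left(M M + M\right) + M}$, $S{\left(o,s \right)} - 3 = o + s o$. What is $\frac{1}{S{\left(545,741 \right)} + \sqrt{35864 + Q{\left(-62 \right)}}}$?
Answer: $\frac{1504341960}{608345224816199} - \frac{2 \sqrt{124075095330}}{608345224816199} \approx 2.4717 \cdot 10^{-6}$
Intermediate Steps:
$S{\left(o,s \right)} = 3 + o + o s$ ($S{\left(o,s \right)} = 3 + \left(o + s o\right) = 3 + \left(o + o s\right) = 3 + o + o s$)
$Q{\left(M \right)} = \frac{1}{M^{2} + 2 M}$ ($Q{\left(M \right)} = \frac{1}{\left(M^{2} + M\right) + M} = \frac{1}{\left(M + M^{2}\right) + M} = \frac{1}{M^{2} + 2 M}$)
$\frac{1}{S{\left(545,741 \right)} + \sqrt{35864 + Q{\left(-62 \right)}}} = \frac{1}{\left(3 + 545 + 545 \cdot 741\right) + \sqrt{35864 + \frac{1}{\left(-62\right) \left(2 - 62\right)}}} = \frac{1}{\left(3 + 545 + 403845\right) + \sqrt{35864 - \frac{1}{62 \left(-60\right)}}} = \frac{1}{404393 + \sqrt{35864 - - \frac{1}{3720}}} = \frac{1}{404393 + \sqrt{35864 + \frac{1}{3720}}} = \frac{1}{404393 + \sqrt{\frac{133414081}{3720}}} = \frac{1}{404393 + \frac{\sqrt{124075095330}}{1860}}$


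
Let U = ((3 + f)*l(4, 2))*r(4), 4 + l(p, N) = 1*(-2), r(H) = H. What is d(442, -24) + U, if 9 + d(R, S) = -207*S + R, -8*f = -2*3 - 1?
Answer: 5308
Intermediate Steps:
f = 7/8 (f = -(-2*3 - 1)/8 = -(-6 - 1)/8 = -⅛*(-7) = 7/8 ≈ 0.87500)
l(p, N) = -6 (l(p, N) = -4 + 1*(-2) = -4 - 2 = -6)
d(R, S) = -9 + R - 207*S (d(R, S) = -9 + (-207*S + R) = -9 + (R - 207*S) = -9 + R - 207*S)
U = -93 (U = ((3 + 7/8)*(-6))*4 = ((31/8)*(-6))*4 = -93/4*4 = -93)
d(442, -24) + U = (-9 + 442 - 207*(-24)) - 93 = (-9 + 442 + 4968) - 93 = 5401 - 93 = 5308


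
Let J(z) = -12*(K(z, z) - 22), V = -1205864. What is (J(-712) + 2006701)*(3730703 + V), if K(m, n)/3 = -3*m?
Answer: 4873113483891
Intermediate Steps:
K(m, n) = -9*m (K(m, n) = 3*(-3*m) = -9*m)
J(z) = 264 + 108*z (J(z) = -12*(-9*z - 22) = -12*(-22 - 9*z) = 264 + 108*z)
(J(-712) + 2006701)*(3730703 + V) = ((264 + 108*(-712)) + 2006701)*(3730703 - 1205864) = ((264 - 76896) + 2006701)*2524839 = (-76632 + 2006701)*2524839 = 1930069*2524839 = 4873113483891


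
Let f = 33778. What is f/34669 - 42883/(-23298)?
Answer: 2273670571/807718362 ≈ 2.8149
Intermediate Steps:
f/34669 - 42883/(-23298) = 33778/34669 - 42883/(-23298) = 33778*(1/34669) - 42883*(-1/23298) = 33778/34669 + 42883/23298 = 2273670571/807718362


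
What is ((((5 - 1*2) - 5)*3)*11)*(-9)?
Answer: 594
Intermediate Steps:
((((5 - 1*2) - 5)*3)*11)*(-9) = ((((5 - 2) - 5)*3)*11)*(-9) = (((3 - 5)*3)*11)*(-9) = (-2*3*11)*(-9) = -6*11*(-9) = -66*(-9) = 594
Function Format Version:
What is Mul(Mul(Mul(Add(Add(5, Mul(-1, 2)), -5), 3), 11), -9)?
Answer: 594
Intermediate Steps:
Mul(Mul(Mul(Add(Add(5, Mul(-1, 2)), -5), 3), 11), -9) = Mul(Mul(Mul(Add(Add(5, -2), -5), 3), 11), -9) = Mul(Mul(Mul(Add(3, -5), 3), 11), -9) = Mul(Mul(Mul(-2, 3), 11), -9) = Mul(Mul(-6, 11), -9) = Mul(-66, -9) = 594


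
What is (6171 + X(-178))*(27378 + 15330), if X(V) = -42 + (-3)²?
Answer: 262141704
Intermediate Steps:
X(V) = -33 (X(V) = -42 + 9 = -33)
(6171 + X(-178))*(27378 + 15330) = (6171 - 33)*(27378 + 15330) = 6138*42708 = 262141704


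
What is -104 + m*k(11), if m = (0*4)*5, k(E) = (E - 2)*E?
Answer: -104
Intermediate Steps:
k(E) = E*(-2 + E) (k(E) = (-2 + E)*E = E*(-2 + E))
m = 0 (m = 0*5 = 0)
-104 + m*k(11) = -104 + 0*(11*(-2 + 11)) = -104 + 0*(11*9) = -104 + 0*99 = -104 + 0 = -104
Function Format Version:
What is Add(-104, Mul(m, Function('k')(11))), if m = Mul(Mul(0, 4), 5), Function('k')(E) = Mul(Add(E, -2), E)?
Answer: -104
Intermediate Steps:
Function('k')(E) = Mul(E, Add(-2, E)) (Function('k')(E) = Mul(Add(-2, E), E) = Mul(E, Add(-2, E)))
m = 0 (m = Mul(0, 5) = 0)
Add(-104, Mul(m, Function('k')(11))) = Add(-104, Mul(0, Mul(11, Add(-2, 11)))) = Add(-104, Mul(0, Mul(11, 9))) = Add(-104, Mul(0, 99)) = Add(-104, 0) = -104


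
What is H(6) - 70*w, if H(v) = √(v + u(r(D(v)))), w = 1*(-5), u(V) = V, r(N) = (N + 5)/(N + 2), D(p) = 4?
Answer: 350 + √30/2 ≈ 352.74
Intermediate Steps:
r(N) = (5 + N)/(2 + N)
w = -5
H(v) = √(3/2 + v) (H(v) = √(v + (5 + 4)/(2 + 4)) = √(v + 9/6) = √(v + (⅙)*9) = √(v + 3/2) = √(3/2 + v))
H(6) - 70*w = √(6 + 4*6)/2 - 70*(-5) = √(6 + 24)/2 + 350 = √30/2 + 350 = 350 + √30/2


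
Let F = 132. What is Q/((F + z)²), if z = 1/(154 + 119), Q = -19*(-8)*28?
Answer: 317195424/1298665369 ≈ 0.24425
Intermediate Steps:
Q = 4256 (Q = 152*28 = 4256)
z = 1/273 ≈ 0.0036630
Q/((F + z)²) = 4256/((132 + 1/273)²) = 4256/((36037/273)²) = 4256/(1298665369/74529) = 4256*(74529/1298665369) = 317195424/1298665369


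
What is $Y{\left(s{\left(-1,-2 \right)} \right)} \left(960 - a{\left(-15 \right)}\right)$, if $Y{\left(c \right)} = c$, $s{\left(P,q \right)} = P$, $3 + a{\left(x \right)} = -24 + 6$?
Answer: $-981$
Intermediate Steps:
$a{\left(x \right)} = -21$ ($a{\left(x \right)} = -3 + \left(-24 + 6\right) = -3 - 18 = -21$)
$Y{\left(s{\left(-1,-2 \right)} \right)} \left(960 - a{\left(-15 \right)}\right) = - (960 - -21) = - (960 + 21) = \left(-1\right) 981 = -981$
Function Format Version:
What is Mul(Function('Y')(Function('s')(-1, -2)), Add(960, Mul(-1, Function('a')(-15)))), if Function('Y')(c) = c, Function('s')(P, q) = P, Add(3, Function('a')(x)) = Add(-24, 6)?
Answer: -981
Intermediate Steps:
Function('a')(x) = -21 (Function('a')(x) = Add(-3, Add(-24, 6)) = Add(-3, -18) = -21)
Mul(Function('Y')(Function('s')(-1, -2)), Add(960, Mul(-1, Function('a')(-15)))) = Mul(-1, Add(960, Mul(-1, -21))) = Mul(-1, Add(960, 21)) = Mul(-1, 981) = -981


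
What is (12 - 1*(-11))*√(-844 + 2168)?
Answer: 46*√331 ≈ 836.90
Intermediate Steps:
(12 - 1*(-11))*√(-844 + 2168) = (12 + 11)*√1324 = 23*(2*√331) = 46*√331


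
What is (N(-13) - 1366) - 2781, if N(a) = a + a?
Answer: -4173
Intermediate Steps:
N(a) = 2*a
(N(-13) - 1366) - 2781 = (2*(-13) - 1366) - 2781 = (-26 - 1366) - 2781 = -1392 - 2781 = -4173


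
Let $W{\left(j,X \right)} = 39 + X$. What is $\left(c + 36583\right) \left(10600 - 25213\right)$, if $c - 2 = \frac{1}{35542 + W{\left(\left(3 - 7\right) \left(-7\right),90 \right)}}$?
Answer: $- \frac{19070308931568}{35671} \approx -5.3462 \cdot 10^{8}$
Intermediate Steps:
$c = \frac{71343}{35671}$ ($c = 2 + \frac{1}{35542 + \left(39 + 90\right)} = 2 + \frac{1}{35542 + 129} = 2 + \frac{1}{35671} = \frac{71343}{35671} \approx 2.0$)
$\left(c + 36583\right) \left(10600 - 25213\right) = \left(\frac{71343}{35671} + 36583\right) \left(10600 - 25213\right) = \frac{1305023536}{35671} \left(-14613\right) = - \frac{19070308931568}{35671}$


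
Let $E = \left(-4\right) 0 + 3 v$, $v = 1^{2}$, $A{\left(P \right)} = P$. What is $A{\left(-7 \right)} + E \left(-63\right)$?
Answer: $-196$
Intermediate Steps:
$v = 1$
$E = 3$ ($E = \left(-4\right) 0 + 3 \cdot 1 = 0 + 3 = 3$)
$A{\left(-7 \right)} + E \left(-63\right) = -7 + 3 \left(-63\right) = -7 - 189 = -196$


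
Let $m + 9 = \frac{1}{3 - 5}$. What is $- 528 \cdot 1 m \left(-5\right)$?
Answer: $-25080$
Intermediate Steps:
$m = - \frac{19}{2}$ ($m = -9 + \frac{1}{3 - 5} = -9 + \frac{1}{-2} = -9 - \frac{1}{2} = - \frac{19}{2} \approx -9.5$)
$- 528 \cdot 1 m \left(-5\right) = - 528 \cdot 1 \left(- \frac{19}{2}\right) \left(-5\right) = - 528 \left(\left(- \frac{19}{2}\right) \left(-5\right)\right) = \left(-528\right) \frac{95}{2} = -25080$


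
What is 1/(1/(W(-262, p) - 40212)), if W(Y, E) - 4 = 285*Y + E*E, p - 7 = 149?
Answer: -90542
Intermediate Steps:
p = 156 (p = 7 + 149 = 156)
W(Y, E) = 4 + E² + 285*Y (W(Y, E) = 4 + (285*Y + E*E) = 4 + (285*Y + E²) = 4 + (E² + 285*Y) = 4 + E² + 285*Y)
1/(1/(W(-262, p) - 40212)) = 1/(1/((4 + 156² + 285*(-262)) - 40212)) = 1/(1/((4 + 24336 - 74670) - 40212)) = 1/(1/(-50330 - 40212)) = 1/(1/(-90542)) = 1/(-1/90542) = -90542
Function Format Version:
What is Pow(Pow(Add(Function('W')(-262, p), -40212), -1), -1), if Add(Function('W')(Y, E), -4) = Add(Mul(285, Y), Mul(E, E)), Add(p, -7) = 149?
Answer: -90542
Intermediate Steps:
p = 156 (p = Add(7, 149) = 156)
Function('W')(Y, E) = Add(4, Pow(E, 2), Mul(285, Y)) (Function('W')(Y, E) = Add(4, Add(Mul(285, Y), Mul(E, E))) = Add(4, Add(Mul(285, Y), Pow(E, 2))) = Add(4, Add(Pow(E, 2), Mul(285, Y))) = Add(4, Pow(E, 2), Mul(285, Y)))
Pow(Pow(Add(Function('W')(-262, p), -40212), -1), -1) = Pow(Pow(Add(Add(4, Pow(156, 2), Mul(285, -262)), -40212), -1), -1) = Pow(Pow(Add(Add(4, 24336, -74670), -40212), -1), -1) = Pow(Pow(Add(-50330, -40212), -1), -1) = Pow(Pow(-90542, -1), -1) = Pow(Rational(-1, 90542), -1) = -90542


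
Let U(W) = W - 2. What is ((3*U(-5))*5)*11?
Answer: -1155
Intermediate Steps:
U(W) = -2 + W
((3*U(-5))*5)*11 = ((3*(-2 - 5))*5)*11 = ((3*(-7))*5)*11 = -21*5*11 = -105*11 = -1155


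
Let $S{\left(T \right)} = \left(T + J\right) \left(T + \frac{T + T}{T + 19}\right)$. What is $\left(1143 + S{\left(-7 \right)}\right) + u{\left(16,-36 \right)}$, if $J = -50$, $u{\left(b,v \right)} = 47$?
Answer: $\frac{3311}{2} \approx 1655.5$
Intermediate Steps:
$S{\left(T \right)} = \left(-50 + T\right) \left(T + \frac{2 T}{19 + T}\right)$ ($S{\left(T \right)} = \left(T - 50\right) \left(T + \frac{T + T}{T + 19}\right) = \left(-50 + T\right) \left(T + \frac{2 T}{19 + T}\right)$)
$\left(1143 + S{\left(-7 \right)}\right) + u{\left(16,-36 \right)} = \left(1143 - \frac{7 \left(-1050 + \left(-7\right)^{2} - -203\right)}{19 - 7}\right) + 47 = \left(1143 - \frac{7 \left(-1050 + 49 + 203\right)}{12}\right) + 47 = \left(1143 - \frac{7}{12} \left(-798\right)\right) + 47 = \left(1143 + \frac{931}{2}\right) + 47 = \frac{3217}{2} + 47 = \frac{3311}{2}$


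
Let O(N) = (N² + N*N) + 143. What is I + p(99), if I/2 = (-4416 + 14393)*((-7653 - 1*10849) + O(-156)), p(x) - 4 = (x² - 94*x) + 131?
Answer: 604866232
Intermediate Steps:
p(x) = 135 + x² - 94*x (p(x) = 4 + ((x² - 94*x) + 131) = 4 + (131 + x² - 94*x) = 135 + x² - 94*x)
O(N) = 143 + 2*N² (O(N) = (N² + N²) + 143 = 2*N² + 143 = 143 + 2*N²)
I = 604865602 (I = 2*((-4416 + 14393)*((-7653 - 1*10849) + (143 + 2*(-156)²))) = 2*(9977*((-7653 - 10849) + (143 + 2*24336))) = 2*(9977*(-18502 + (143 + 48672))) = 2*(9977*(-18502 + 48815)) = 2*(9977*30313) = 2*302432801 = 604865602)
I + p(99) = 604865602 + (135 + 99² - 94*99) = 604865602 + (135 + 9801 - 9306) = 604865602 + 630 = 604866232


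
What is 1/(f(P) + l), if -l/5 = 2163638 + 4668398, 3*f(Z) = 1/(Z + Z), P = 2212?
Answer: -13272/453373908959 ≈ -2.9274e-8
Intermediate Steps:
f(Z) = 1/(6*Z) (f(Z) = 1/(3*(Z + Z)) = 1/(3*((2*Z))) = (1/(2*Z))/3 = 1/(6*Z))
l = -34160180 (l = -5*(2163638 + 4668398) = -5*6832036 = -34160180)
1/(f(P) + l) = 1/((1/6)/2212 - 34160180) = 1/((1/6)*(1/2212) - 34160180) = 1/(1/13272 - 34160180) = 1/(-453373908959/13272) = -13272/453373908959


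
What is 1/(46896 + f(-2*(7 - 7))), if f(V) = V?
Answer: 1/46896 ≈ 2.1324e-5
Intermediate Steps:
1/(46896 + f(-2*(7 - 7))) = 1/(46896 - 2*(7 - 7)) = 1/(46896 - 2*0) = 1/(46896 + 0) = 1/46896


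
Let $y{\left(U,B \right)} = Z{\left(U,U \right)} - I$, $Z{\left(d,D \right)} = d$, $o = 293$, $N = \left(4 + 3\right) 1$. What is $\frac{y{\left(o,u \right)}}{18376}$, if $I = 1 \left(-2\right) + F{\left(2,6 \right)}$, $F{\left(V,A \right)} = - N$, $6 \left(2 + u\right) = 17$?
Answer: $\frac{151}{9188} \approx 0.016434$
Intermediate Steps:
$u = \frac{5}{6}$ ($u = -2 + \frac{1}{6} \cdot 17 = -2 + \frac{17}{6} = \frac{5}{6} \approx 0.83333$)
$N = 7$ ($N = 7 \cdot 1 = 7$)
$F{\left(V,A \right)} = -7$ ($F{\left(V,A \right)} = \left(-1\right) 7 = -7$)
$I = -9$ ($I = 1 \left(-2\right) - 7 = -2 - 7 = -9$)
$y{\left(U,B \right)} = 9 + U$ ($y{\left(U,B \right)} = U - -9 = U + 9 = 9 + U$)
$\frac{y{\left(o,u \right)}}{18376} = \frac{9 + 293}{18376} = 302 \cdot \frac{1}{18376} = \frac{151}{9188}$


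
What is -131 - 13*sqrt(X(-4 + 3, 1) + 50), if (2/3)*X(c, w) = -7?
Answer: -131 - 13*sqrt(158)/2 ≈ -212.70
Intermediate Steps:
X(c, w) = -21/2 (X(c, w) = (3/2)*(-7) = -21/2)
-131 - 13*sqrt(X(-4 + 3, 1) + 50) = -131 - 13*sqrt(-21/2 + 50) = -131 - 13*sqrt(158)/2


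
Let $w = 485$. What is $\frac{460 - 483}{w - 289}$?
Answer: $- \frac{23}{196} \approx -0.11735$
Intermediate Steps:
$\frac{460 - 483}{w - 289} = \frac{460 - 483}{485 - 289} = - \frac{23}{196}$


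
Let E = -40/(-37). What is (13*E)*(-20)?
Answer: -10400/37 ≈ -281.08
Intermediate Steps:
E = 40/37 (E = -40*(-1/37) = 40/37 ≈ 1.0811)
(13*E)*(-20) = (13*(40/37))*(-20) = (520/37)*(-20) = -10400/37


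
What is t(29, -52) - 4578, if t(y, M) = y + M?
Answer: -4601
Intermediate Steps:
t(y, M) = M + y
t(29, -52) - 4578 = (-52 + 29) - 4578 = -23 - 4578 = -4601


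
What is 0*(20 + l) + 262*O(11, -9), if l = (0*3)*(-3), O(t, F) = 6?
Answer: 1572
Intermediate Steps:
l = 0 (l = 0*(-3) = 0)
0*(20 + l) + 262*O(11, -9) = 0*(20 + 0) + 262*6 = 0*20 + 1572 = 0 + 1572 = 1572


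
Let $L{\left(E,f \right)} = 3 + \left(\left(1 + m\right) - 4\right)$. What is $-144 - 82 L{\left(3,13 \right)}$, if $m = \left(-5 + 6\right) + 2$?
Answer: $-390$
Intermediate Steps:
$m = 3$ ($m = 1 + 2 = 3$)
$L{\left(E,f \right)} = 3$ ($L{\left(E,f \right)} = 3 + \left(\left(1 + 3\right) - 4\right) = 3 + \left(4 - 4\right) = 3 + 0 = 3$)
$-144 - 82 L{\left(3,13 \right)} = -144 - 246 = -390$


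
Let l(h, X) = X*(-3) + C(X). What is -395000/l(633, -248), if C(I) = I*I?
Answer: -49375/7781 ≈ -6.3456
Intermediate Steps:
C(I) = I²
l(h, X) = X² - 3*X (l(h, X) = X*(-3) + X² = -3*X + X² = X² - 3*X)
-395000/l(633, -248) = -395000*(-1/(248*(-3 - 248))) = -395000/((-248*(-251))) = -395000/62248 = -395000*1/62248 = -49375/7781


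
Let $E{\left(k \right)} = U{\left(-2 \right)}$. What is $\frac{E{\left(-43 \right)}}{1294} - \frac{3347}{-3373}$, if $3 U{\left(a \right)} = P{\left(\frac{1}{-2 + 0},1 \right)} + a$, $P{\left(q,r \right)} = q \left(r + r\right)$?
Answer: $\frac{4327645}{4364662} \approx 0.99152$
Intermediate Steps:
$P{\left(q,r \right)} = 2 q r$ ($P{\left(q,r \right)} = q 2 r = 2 q r$)
$U{\left(a \right)} = - \frac{1}{3} + \frac{a}{3}$ ($U{\left(a \right)} = \frac{2 \frac{1}{-2 + 0} \cdot 1 + a}{3} = \frac{2 \frac{1}{-2} \cdot 1 + a}{3} = \frac{2 \left(- \frac{1}{2}\right) 1 + a}{3} = \frac{-1 + a}{3} = - \frac{1}{3} + \frac{a}{3}$)
$E{\left(k \right)} = -1$ ($E{\left(k \right)} = - \frac{1}{3} + \frac{1}{3} \left(-2\right) = - \frac{1}{3} - \frac{2}{3} = -1$)
$\frac{E{\left(-43 \right)}}{1294} - \frac{3347}{-3373} = - \frac{1}{1294} - \frac{3347}{-3373} = \left(-1\right) \frac{1}{1294} - - \frac{3347}{3373} = - \frac{1}{1294} + \frac{3347}{3373} = \frac{4327645}{4364662}$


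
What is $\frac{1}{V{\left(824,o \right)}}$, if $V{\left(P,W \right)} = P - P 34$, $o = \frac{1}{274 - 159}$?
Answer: $- \frac{1}{27192} \approx -3.6776 \cdot 10^{-5}$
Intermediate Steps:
$o = \frac{1}{115} \approx 0.0086956$
$V{\left(P,W \right)} = - 33 P$ ($V{\left(P,W \right)} = P - 34 P = - 33 P$)
$\frac{1}{V{\left(824,o \right)}} = \frac{1}{\left(-33\right) 824} = \frac{1}{-27192} = - \frac{1}{27192}$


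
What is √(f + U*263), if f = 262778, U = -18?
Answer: 2*√64511 ≈ 507.98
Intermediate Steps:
√(f + U*263) = √(262778 - 18*263) = √(262778 - 4734) = √258044 = 2*√64511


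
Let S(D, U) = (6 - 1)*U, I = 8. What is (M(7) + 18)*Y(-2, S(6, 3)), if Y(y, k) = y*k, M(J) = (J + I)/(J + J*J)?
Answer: -15345/28 ≈ -548.04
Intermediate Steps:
S(D, U) = 5*U
M(J) = (8 + J)/(J + J**2) (M(J) = (J + 8)/(J + J*J) = (8 + J)/(J + J**2))
Y(y, k) = k*y
(M(7) + 18)*Y(-2, S(6, 3)) = ((8 + 7)/(7*(1 + 7)) + 18)*((5*3)*(-2)) = ((1/7)*15/8 + 18)*(15*(-2)) = ((1/7)*(1/8)*15 + 18)*(-30) = (15/56 + 18)*(-30) = (1023/56)*(-30) = -15345/28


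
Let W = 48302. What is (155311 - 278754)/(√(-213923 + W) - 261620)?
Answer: 32295157660/68445190021 + 123443*I*√165621/68445190021 ≈ 0.47184 + 0.00073398*I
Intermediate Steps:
(155311 - 278754)/(√(-213923 + W) - 261620) = (155311 - 278754)/(√(-213923 + 48302) - 261620) = -123443/(√(-165621) - 261620) = -123443/(I*√165621 - 261620) = -123443/(-261620 + I*√165621)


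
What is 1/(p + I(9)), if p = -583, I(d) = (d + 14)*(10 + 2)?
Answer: -1/307 ≈ -0.0032573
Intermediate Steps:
I(d) = 168 + 12*d (I(d) = (14 + d)*12 = 168 + 12*d)
1/(p + I(9)) = 1/(-583 + (168 + 12*9)) = 1/(-583 + (168 + 108)) = 1/(-583 + 276) = 1/(-307) = -1/307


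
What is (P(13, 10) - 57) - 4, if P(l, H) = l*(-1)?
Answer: -74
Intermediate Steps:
P(l, H) = -l
(P(13, 10) - 57) - 4 = (-1*13 - 57) - 4 = (-13 - 57) - 4 = -70 - 4 = -74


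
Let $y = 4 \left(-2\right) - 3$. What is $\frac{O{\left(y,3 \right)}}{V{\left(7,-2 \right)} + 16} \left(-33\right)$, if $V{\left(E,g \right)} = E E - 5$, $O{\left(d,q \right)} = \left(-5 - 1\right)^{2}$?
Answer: $- \frac{99}{5} \approx -19.8$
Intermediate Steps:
$y = -11$ ($y = -8 - 3 = -11$)
$O{\left(d,q \right)} = 36$ ($O{\left(d,q \right)} = \left(-6\right)^{2} = 36$)
$V{\left(E,g \right)} = -5 + E^{2}$ ($V{\left(E,g \right)} = E^{2} - 5 = -5 + E^{2}$)
$\frac{O{\left(y,3 \right)}}{V{\left(7,-2 \right)} + 16} \left(-33\right) = \frac{36}{\left(-5 + 7^{2}\right) + 16} \left(-33\right) = \frac{36}{\left(-5 + 49\right) + 16} \left(-33\right) = \frac{36}{44 + 16} \left(-33\right) = \frac{36}{60} \left(-33\right) = 36 \cdot \frac{1}{60} \left(-33\right) = \frac{3}{5} \left(-33\right) = - \frac{99}{5}$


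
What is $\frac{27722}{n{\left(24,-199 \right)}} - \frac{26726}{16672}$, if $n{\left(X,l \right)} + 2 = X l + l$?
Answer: $- \frac{297598243}{41488272} \approx -7.1731$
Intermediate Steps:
$n{\left(X,l \right)} = -2 + l + X l$ ($n{\left(X,l \right)} = -2 + \left(X l + l\right) = -2 + \left(l + X l\right) = -2 + l + X l$)
$\frac{27722}{n{\left(24,-199 \right)}} - \frac{26726}{16672} = \frac{27722}{-2 - 199 + 24 \left(-199\right)} - \frac{26726}{16672} = \frac{27722}{-2 - 199 - 4776} - \frac{13363}{8336} = \frac{27722}{-4977} - \frac{13363}{8336} = 27722 \left(- \frac{1}{4977}\right) - \frac{13363}{8336} = - \frac{27722}{4977} - \frac{13363}{8336} = - \frac{297598243}{41488272}$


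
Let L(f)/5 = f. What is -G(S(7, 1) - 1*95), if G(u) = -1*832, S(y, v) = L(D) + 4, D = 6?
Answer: 832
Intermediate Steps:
L(f) = 5*f
S(y, v) = 34 (S(y, v) = 5*6 + 4 = 30 + 4 = 34)
G(u) = -832
-G(S(7, 1) - 1*95) = -1*(-832) = 832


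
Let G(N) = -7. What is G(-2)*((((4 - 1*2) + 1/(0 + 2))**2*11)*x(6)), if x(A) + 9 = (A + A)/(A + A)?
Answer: 3850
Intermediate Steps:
x(A) = -8 (x(A) = -9 + (A + A)/(A + A) = -9 + (2*A)/((2*A)) = -9 + (2*A)*(1/(2*A)) = -9 + 1 = -8)
G(-2)*((((4 - 1*2) + 1/(0 + 2))**2*11)*x(6)) = -7*((4 - 1*2) + 1/(0 + 2))**2*11*(-8) = -7*((4 - 2) + 1/2)**2*11*(-8) = -7*(2 + 1/2)**2*11*(-8) = -7*(5/2)**2*11*(-8) = -7*(25/4)*11*(-8) = -1925*(-8)/4 = -7*(-550) = 3850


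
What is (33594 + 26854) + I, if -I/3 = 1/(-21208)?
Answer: 1281981187/21208 ≈ 60448.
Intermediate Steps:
I = 3/21208 (I = -3/(-21208) = -3*(-1/21208) = 3/21208 ≈ 0.00014146)
(33594 + 26854) + I = (33594 + 26854) + 3/21208 = 60448 + 3/21208 = 1281981187/21208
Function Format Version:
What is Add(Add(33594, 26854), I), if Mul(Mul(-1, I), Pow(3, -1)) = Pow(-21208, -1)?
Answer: Rational(1281981187, 21208) ≈ 60448.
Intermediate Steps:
I = Rational(3, 21208) (I = Mul(-3, Pow(-21208, -1)) = Mul(-3, Rational(-1, 21208)) = Rational(3, 21208) ≈ 0.00014146)
Add(Add(33594, 26854), I) = Add(Add(33594, 26854), Rational(3, 21208)) = Add(60448, Rational(3, 21208)) = Rational(1281981187, 21208)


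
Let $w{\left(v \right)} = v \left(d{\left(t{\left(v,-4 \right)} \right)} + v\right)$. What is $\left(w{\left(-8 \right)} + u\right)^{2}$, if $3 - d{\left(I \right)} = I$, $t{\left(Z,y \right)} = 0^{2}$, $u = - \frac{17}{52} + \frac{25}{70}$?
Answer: $\frac{212314041}{132496} \approx 1602.4$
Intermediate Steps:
$u = \frac{11}{364}$ ($u = \left(-17\right) \frac{1}{52} + 25 \cdot \frac{1}{70} = - \frac{17}{52} + \frac{5}{14} = \frac{11}{364} \approx 0.03022$)
$t{\left(Z,y \right)} = 0$
$d{\left(I \right)} = 3 - I$
$w{\left(v \right)} = v \left(3 + v\right)$ ($w{\left(v \right)} = v \left(\left(3 - 0\right) + v\right) = v \left(\left(3 + 0\right) + v\right) = v \left(3 + v\right)$)
$\left(w{\left(-8 \right)} + u\right)^{2} = \left(- 8 \left(3 - 8\right) + \frac{11}{364}\right)^{2} = \left(\left(-8\right) \left(-5\right) + \frac{11}{364}\right)^{2} = \left(40 + \frac{11}{364}\right)^{2} = \left(\frac{14571}{364}\right)^{2} = \frac{212314041}{132496}$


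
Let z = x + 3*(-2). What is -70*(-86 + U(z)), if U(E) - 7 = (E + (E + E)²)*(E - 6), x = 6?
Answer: 5530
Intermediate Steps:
z = 0 (z = 6 + 3*(-2) = 6 - 6 = 0)
U(E) = 7 + (-6 + E)*(E + 4*E²) (U(E) = 7 + (E + (E + E)²)*(E - 6) = 7 + (E + (2*E)²)*(-6 + E) = 7 + (E + 4*E²)*(-6 + E) = 7 + (-6 + E)*(E + 4*E²))
-70*(-86 + U(z)) = -70*(-86 + (7 - 23*0² - 6*0 + 4*0³)) = -70*(-86 + (7 - 23*0 + 0 + 4*0)) = -70*(-86 + (7 + 0 + 0 + 0)) = -70*(-86 + 7) = -70*(-79) = 5530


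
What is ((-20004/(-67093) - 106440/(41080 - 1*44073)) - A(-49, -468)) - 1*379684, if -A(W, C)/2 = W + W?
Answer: -76276254247228/200809349 ≈ -3.7984e+5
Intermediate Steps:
A(W, C) = -4*W (A(W, C) = -2*(W + W) = -4*W)
((-20004/(-67093) - 106440/(41080 - 1*44073)) - A(-49, -468)) - 1*379684 = ((-20004/(-67093) - 106440/(41080 - 1*44073)) - (-4)*(-49)) - 1*379684 = ((-20004*(-1/67093) - 106440/(41080 - 44073)) - 1*196) - 379684 = ((20004/67093 - 106440/(-2993)) - 196) - 379684 = ((20004/67093 - 106440*(-1/2993)) - 196) - 379684 = ((20004/67093 + 106440/2993) - 196) - 379684 = (7201250892/200809349 - 196) - 379684 = -32157381512/200809349 - 379684 = -76276254247228/200809349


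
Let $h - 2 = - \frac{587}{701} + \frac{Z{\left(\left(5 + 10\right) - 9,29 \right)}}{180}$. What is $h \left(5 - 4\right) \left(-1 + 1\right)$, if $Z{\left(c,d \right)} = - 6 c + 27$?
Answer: $0$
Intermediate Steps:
$Z{\left(c,d \right)} = 27 - 6 c$
$h = \frac{15599}{14020}$ ($h = 2 - \left(\frac{587}{701} - \frac{27 - 6 \left(\left(5 + 10\right) - 9\right)}{180}\right) = 2 - \left(\frac{587}{701} - \left(27 - 6 \left(15 - 9\right)\right) \frac{1}{180}\right) = 2 - \left(\frac{587}{701} - \left(27 - 36\right) \frac{1}{180}\right) = 2 - \frac{12441}{14020} = \frac{15599}{14020} \approx 1.1126$)
$h \left(5 - 4\right) \left(-1 + 1\right) = \frac{15599 \left(5 - 4\right) \left(-1 + 1\right)}{14020} = \frac{15599 \cdot 1 \cdot 0}{14020} = \frac{15599}{14020} \cdot 0 = 0$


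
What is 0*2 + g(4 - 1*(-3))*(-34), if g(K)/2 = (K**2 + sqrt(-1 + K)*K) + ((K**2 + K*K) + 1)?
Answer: -10064 - 476*sqrt(6) ≈ -11230.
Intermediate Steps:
g(K) = 2 + 6*K**2 + 2*K*sqrt(-1 + K) (g(K) = 2*((K**2 + sqrt(-1 + K)*K) + ((K**2 + K*K) + 1)) = 2*((K**2 + K*sqrt(-1 + K)) + ((K**2 + K**2) + 1)) = 2*((K**2 + K*sqrt(-1 + K)) + (2*K**2 + 1)) = 2*((K**2 + K*sqrt(-1 + K)) + (1 + 2*K**2)) = 2*(1 + 3*K**2 + K*sqrt(-1 + K)) = 2 + 6*K**2 + 2*K*sqrt(-1 + K))
0*2 + g(4 - 1*(-3))*(-34) = 0*2 + (2 + 6*(4 - 1*(-3))**2 + 2*(4 - 1*(-3))*sqrt(-1 + (4 - 1*(-3))))*(-34) = 0 + (2 + 6*(4 + 3)**2 + 2*(4 + 3)*sqrt(-1 + (4 + 3)))*(-34) = 0 + (2 + 6*7**2 + 2*7*sqrt(-1 + 7))*(-34) = 0 + (2 + 6*49 + 2*7*sqrt(6))*(-34) = 0 + (2 + 294 + 14*sqrt(6))*(-34) = 0 + (296 + 14*sqrt(6))*(-34) = 0 + (-10064 - 476*sqrt(6)) = -10064 - 476*sqrt(6)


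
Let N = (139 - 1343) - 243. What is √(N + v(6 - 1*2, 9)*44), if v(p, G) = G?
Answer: I*√1051 ≈ 32.419*I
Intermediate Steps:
N = -1447 (N = -1204 - 243 = -1447)
√(N + v(6 - 1*2, 9)*44) = √(-1447 + 9*44) = √(-1447 + 396) = √(-1051) = I*√1051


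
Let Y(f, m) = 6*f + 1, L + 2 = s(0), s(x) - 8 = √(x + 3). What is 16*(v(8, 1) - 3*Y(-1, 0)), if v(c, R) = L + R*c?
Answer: 464 + 16*√3 ≈ 491.71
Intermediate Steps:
s(x) = 8 + √(3 + x) (s(x) = 8 + √(x + 3) = 8 + √(3 + x))
L = 6 + √3 (L = -2 + (8 + √(3 + 0)) = -2 + (8 + √3) = 6 + √3 ≈ 7.7320)
Y(f, m) = 1 + 6*f
v(c, R) = 6 + √3 + R*c (v(c, R) = (6 + √3) + R*c = 6 + √3 + R*c)
16*(v(8, 1) - 3*Y(-1, 0)) = 16*((6 + √3 + 1*8) - 3*(1 + 6*(-1))) = 16*((6 + √3 + 8) - 3*(1 - 6)) = 16*((14 + √3) - 3*(-5)) = 16*((14 + √3) + 15) = 16*(29 + √3) = 464 + 16*√3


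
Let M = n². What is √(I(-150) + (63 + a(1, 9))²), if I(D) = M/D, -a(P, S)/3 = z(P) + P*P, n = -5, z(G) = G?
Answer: √116958/6 ≈ 56.999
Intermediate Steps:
a(P, S) = -3*P - 3*P² (a(P, S) = -3*(P + P*P) = -3*(P + P²) = -3*P - 3*P²)
M = 25 (M = (-5)² = 25)
I(D) = 25/D
√(I(-150) + (63 + a(1, 9))²) = √(25/(-150) + (63 + 3*1*(-1 - 1*1))²) = √(25*(-1/150) + (63 + 3*1*(-1 - 1))²) = √(-⅙ + (63 + 3*1*(-2))²) = √(-⅙ + (63 - 6)²) = √(-⅙ + 57²) = √(-⅙ + 3249) = √(19493/6) = √116958/6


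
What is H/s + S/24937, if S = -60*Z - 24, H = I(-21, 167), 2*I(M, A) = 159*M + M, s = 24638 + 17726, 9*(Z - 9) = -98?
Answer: -4083176/113189043 ≈ -0.036074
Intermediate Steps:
Z = -17/9 (Z = 9 + (⅑)*(-98) = 9 - 98/9 = -17/9 ≈ -1.8889)
s = 42364
I(M, A) = 80*M (I(M, A) = (159*M + M)/2 = (160*M)/2 = 80*M)
H = -1680 (H = 80*(-21) = -1680)
S = 268/3 (S = -60*(-17/9) - 24 = 340/3 - 24 = 268/3 ≈ 89.333)
H/s + S/24937 = -1680/42364 + (268/3)/24937 = -1680*1/42364 + (268/3)*(1/24937) = -60/1513 + 268/74811 = -4083176/113189043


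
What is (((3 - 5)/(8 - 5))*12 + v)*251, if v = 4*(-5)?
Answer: -7028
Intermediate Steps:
v = -20
(((3 - 5)/(8 - 5))*12 + v)*251 = (((3 - 5)/(8 - 5))*12 - 20)*251 = (-2/3*12 - 20)*251 = (-8 - 20)*251 = -28*251 = -7028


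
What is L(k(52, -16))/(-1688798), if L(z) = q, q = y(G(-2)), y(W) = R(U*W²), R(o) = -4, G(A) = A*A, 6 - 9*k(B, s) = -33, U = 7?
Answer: 2/844399 ≈ 2.3685e-6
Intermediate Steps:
k(B, s) = 13/3 (k(B, s) = ⅔ - ⅑*(-33) = ⅔ + 11/3 = 13/3)
G(A) = A²
y(W) = -4
q = -4
L(z) = -4
L(k(52, -16))/(-1688798) = -4/(-1688798) = -4*(-1/1688798) = 2/844399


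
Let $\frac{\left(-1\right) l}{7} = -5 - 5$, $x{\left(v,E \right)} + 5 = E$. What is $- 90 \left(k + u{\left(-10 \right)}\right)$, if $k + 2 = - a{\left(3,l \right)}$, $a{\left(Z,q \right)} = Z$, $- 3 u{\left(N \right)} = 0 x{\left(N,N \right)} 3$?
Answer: $450$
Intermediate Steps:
$x{\left(v,E \right)} = -5 + E$
$l = 70$ ($l = - 7 \left(-5 - 5\right) = \left(-7\right) \left(-10\right) = 70$)
$u{\left(N \right)} = 0$ ($u{\left(N \right)} = - \frac{0 \left(-5 + N\right) 3}{3} = - \frac{0 \cdot 3}{3} = \left(- \frac{1}{3}\right) 0 = 0$)
$k = -5$ ($k = -2 - 3 = -5$)
$- 90 \left(k + u{\left(-10 \right)}\right) = - 90 \left(-5 + 0\right) = \left(-90\right) \left(-5\right) = 450$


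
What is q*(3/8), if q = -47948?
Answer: -35961/2 ≈ -17981.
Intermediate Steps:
q*(3/8) = -143844/8 = -47948*3/8 = -35961/2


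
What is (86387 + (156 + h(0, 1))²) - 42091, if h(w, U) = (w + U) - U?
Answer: 68632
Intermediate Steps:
h(w, U) = w (h(w, U) = (U + w) - U = w)
(86387 + (156 + h(0, 1))²) - 42091 = (86387 + (156 + 0)²) - 42091 = (86387 + 156²) - 42091 = (86387 + 24336) - 42091 = 110723 - 42091 = 68632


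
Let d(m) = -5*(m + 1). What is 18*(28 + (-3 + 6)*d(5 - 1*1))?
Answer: -846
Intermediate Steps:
d(m) = -5 - 5*m (d(m) = -5*(1 + m) = -5 - 5*m)
18*(28 + (-3 + 6)*d(5 - 1*1)) = 18*(28 + (-3 + 6)*(-5 - 5*(5 - 1*1))) = 18*(28 + 3*(-5 - 5*(5 - 1))) = 18*(28 + 3*(-5 - 5*4)) = 18*(28 + 3*(-5 - 20)) = 18*(28 + 3*(-25)) = 18*(28 - 75) = 18*(-47) = -846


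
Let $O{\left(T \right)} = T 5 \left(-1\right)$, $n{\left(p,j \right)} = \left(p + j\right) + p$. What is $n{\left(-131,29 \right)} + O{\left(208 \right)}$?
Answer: $-1273$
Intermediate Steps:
$n{\left(p,j \right)} = j + 2 p$ ($n{\left(p,j \right)} = \left(j + p\right) + p = j + 2 p$)
$O{\left(T \right)} = - 5 T$ ($O{\left(T \right)} = 5 T \left(-1\right) = - 5 T$)
$n{\left(-131,29 \right)} + O{\left(208 \right)} = \left(29 + 2 \left(-131\right)\right) - 1040 = \left(29 - 262\right) - 1040 = -233 - 1040 = -1273$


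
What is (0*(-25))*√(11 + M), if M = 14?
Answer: 0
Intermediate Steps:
(0*(-25))*√(11 + M) = (0*(-25))*√(11 + 14) = 0*√25 = 0*5 = 0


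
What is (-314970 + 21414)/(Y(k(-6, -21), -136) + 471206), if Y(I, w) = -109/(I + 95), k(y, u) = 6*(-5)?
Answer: -6360380/10209427 ≈ -0.62299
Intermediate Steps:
k(y, u) = -30
Y(I, w) = -109/(95 + I)
(-314970 + 21414)/(Y(k(-6, -21), -136) + 471206) = (-314970 + 21414)/(-109/(95 - 30) + 471206) = -293556/(-109/65 + 471206) = -293556/30628281/65 = -293556*65/30628281 = -6360380/10209427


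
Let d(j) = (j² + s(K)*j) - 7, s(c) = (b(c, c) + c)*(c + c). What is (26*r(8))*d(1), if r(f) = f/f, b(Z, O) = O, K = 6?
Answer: 3588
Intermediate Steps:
s(c) = 4*c² (s(c) = (c + c)*(c + c) = (2*c)*(2*c) = 4*c²)
r(f) = 1
d(j) = -7 + j² + 144*j (d(j) = (j² + (4*6²)*j) - 7 = (j² + (4*36)*j) - 7 = (j² + 144*j) - 7 = -7 + j² + 144*j)
(26*r(8))*d(1) = (26*1)*(-7 + 1² + 144*1) = 26*(-7 + 1 + 144) = 26*138 = 3588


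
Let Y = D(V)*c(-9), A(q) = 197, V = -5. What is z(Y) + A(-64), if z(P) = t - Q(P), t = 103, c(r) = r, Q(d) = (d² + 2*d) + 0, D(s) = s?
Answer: -1815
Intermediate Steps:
Q(d) = d² + 2*d
Y = 45 (Y = -5*(-9) = 45)
z(P) = 103 - P*(2 + P)
z(Y) + A(-64) = (103 - 1*45*(2 + 45)) + 197 = (103 - 1*45*47) + 197 = (103 - 2115) + 197 = -2012 + 197 = -1815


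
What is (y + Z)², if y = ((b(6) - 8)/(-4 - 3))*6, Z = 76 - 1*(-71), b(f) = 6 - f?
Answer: 1159929/49 ≈ 23672.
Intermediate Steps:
Z = 147 (Z = 76 + 71 = 147)
y = 48/7 (y = (((6 - 1*6) - 8)/(-4 - 3))*6 = (((6 - 6) - 8)/(-7))*6 = ((0 - 8)*(-⅐))*6 = -8*(-⅐)*6 = (8/7)*6 = 48/7 ≈ 6.8571)
(y + Z)² = (48/7 + 147)² = (1077/7)² = 1159929/49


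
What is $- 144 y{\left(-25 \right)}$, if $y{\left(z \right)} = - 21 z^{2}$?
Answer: $1890000$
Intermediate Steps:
$- 144 y{\left(-25 \right)} = - 144 \left(- 21 \left(-25\right)^{2}\right) = - 144 \left(\left(-21\right) 625\right) = \left(-144\right) \left(-13125\right) = 1890000$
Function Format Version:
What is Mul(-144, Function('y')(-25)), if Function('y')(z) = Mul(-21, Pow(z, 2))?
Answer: 1890000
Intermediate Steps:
Mul(-144, Function('y')(-25)) = Mul(-144, Mul(-21, Pow(-25, 2))) = Mul(-144, Mul(-21, 625)) = Mul(-144, -13125) = 1890000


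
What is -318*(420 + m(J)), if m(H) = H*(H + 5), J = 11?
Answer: -189528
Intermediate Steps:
m(H) = H*(5 + H)
-318*(420 + m(J)) = -318*(420 + 11*(5 + 11)) = -318*(420 + 11*16) = -318*(420 + 176) = -318*596 = -189528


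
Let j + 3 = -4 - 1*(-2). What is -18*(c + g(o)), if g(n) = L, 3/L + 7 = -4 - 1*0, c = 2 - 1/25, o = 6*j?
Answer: -8352/275 ≈ -30.371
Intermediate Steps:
j = -5 (j = -3 + (-4 - 1*(-2)) = -3 + (-4 + 2) = -3 - 2 = -5)
o = -30 (o = 6*(-5) = -30)
c = 49/25 (c = 2 - 1*1/25 = 2 - 1/25 = 49/25 ≈ 1.9600)
L = -3/11 (L = 3/(-7 + (-4 - 1*0)) = 3/(-7 + (-4 + 0)) = 3/(-7 - 4) = 3/(-11) = 3*(-1/11) = -3/11 ≈ -0.27273)
g(n) = -3/11
-18*(c + g(o)) = -18*(49/25 - 3/11) = -18*464/275 = -8352/275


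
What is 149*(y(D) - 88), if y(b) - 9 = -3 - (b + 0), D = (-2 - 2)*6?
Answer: -8642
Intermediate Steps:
D = -24 (D = -4*6 = -24)
y(b) = 6 - b (y(b) = 9 + (-3 - (b + 0)) = 9 + (-3 - b) = 6 - b)
149*(y(D) - 88) = 149*((6 - 1*(-24)) - 88) = 149*((6 + 24) - 88) = 149*(30 - 88) = 149*(-58) = -8642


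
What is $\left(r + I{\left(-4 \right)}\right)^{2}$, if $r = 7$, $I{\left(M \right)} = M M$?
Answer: $529$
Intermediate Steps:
$I{\left(M \right)} = M^{2}$
$\left(r + I{\left(-4 \right)}\right)^{2} = \left(7 + \left(-4\right)^{2}\right)^{2} = \left(7 + 16\right)^{2} = 23^{2} = 529$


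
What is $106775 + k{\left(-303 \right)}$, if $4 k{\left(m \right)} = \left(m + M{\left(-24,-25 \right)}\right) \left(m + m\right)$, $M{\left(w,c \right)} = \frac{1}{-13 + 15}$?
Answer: $\frac{610415}{4} \approx 1.526 \cdot 10^{5}$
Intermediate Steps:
$M{\left(w,c \right)} = \frac{1}{2}$
$k{\left(m \right)} = \frac{m \left(\frac{1}{2} + m\right)}{2}$ ($k{\left(m \right)} = \frac{\left(m + \frac{1}{2}\right) \left(m + m\right)}{4} = \frac{\left(\frac{1}{2} + m\right) 2 m}{4} = \frac{2 m \left(\frac{1}{2} + m\right)}{4} = \frac{m \left(\frac{1}{2} + m\right)}{2}$)
$106775 + k{\left(-303 \right)} = 106775 + \frac{1}{4} \left(-303\right) \left(1 + 2 \left(-303\right)\right) = 106775 + \frac{1}{4} \left(-303\right) \left(1 - 606\right) = 106775 + \frac{1}{4} \left(-303\right) \left(-605\right) = 106775 + \frac{183315}{4} = \frac{610415}{4}$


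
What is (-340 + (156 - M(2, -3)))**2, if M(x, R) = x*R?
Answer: 31684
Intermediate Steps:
M(x, R) = R*x
(-340 + (156 - M(2, -3)))**2 = (-340 + (156 - (-3)*2))**2 = (-340 + (156 - 1*(-6)))**2 = (-340 + (156 + 6))**2 = (-340 + 162)**2 = (-178)**2 = 31684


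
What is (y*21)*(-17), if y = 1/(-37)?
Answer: 357/37 ≈ 9.6487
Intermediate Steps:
y = -1/37 ≈ -0.027027
(y*21)*(-17) = -1/37*21*(-17) = -21/37*(-17) = 357/37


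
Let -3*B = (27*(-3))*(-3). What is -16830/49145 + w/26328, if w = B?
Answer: -29805399/86259304 ≈ -0.34553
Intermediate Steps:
B = -81 (B = -27*(-3)*(-3)/3 = -(-27)*(-3) = -⅓*243 = -81)
w = -81
-16830/49145 + w/26328 = -16830/49145 - 81/26328 = -16830*1/49145 - 81*1/26328 = -3366/9829 - 27/8776 = -29805399/86259304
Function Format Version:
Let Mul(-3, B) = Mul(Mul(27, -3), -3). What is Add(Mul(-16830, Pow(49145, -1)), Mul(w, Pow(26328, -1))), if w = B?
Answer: Rational(-29805399, 86259304) ≈ -0.34553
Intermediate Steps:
B = -81 (B = Mul(Rational(-1, 3), Mul(Mul(27, -3), -3)) = Mul(Rational(-1, 3), Mul(-81, -3)) = Mul(Rational(-1, 3), 243) = -81)
w = -81
Add(Mul(-16830, Pow(49145, -1)), Mul(w, Pow(26328, -1))) = Add(Mul(-16830, Pow(49145, -1)), Mul(-81, Pow(26328, -1))) = Add(Mul(-16830, Rational(1, 49145)), Mul(-81, Rational(1, 26328))) = Add(Rational(-3366, 9829), Rational(-27, 8776)) = Rational(-29805399, 86259304)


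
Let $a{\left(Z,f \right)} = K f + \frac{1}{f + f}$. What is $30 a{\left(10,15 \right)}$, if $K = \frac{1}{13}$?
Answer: $\frac{463}{13} \approx 35.615$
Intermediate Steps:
$K = \frac{1}{13} \approx 0.076923$
$a{\left(Z,f \right)} = \frac{1}{2 f} + \frac{f}{13}$ ($a{\left(Z,f \right)} = \frac{f}{13} + \frac{1}{f + f} = \frac{f}{13} + \frac{1}{2 f} = \frac{1}{2 f} + \frac{f}{13}$)
$30 a{\left(10,15 \right)} = 30 \left(\frac{1}{2 \cdot 15} + \frac{1}{13} \cdot 15\right) = 30 \left(\frac{1}{2} \cdot \frac{1}{15} + \frac{15}{13}\right) = 30 \left(\frac{1}{30} + \frac{15}{13}\right) = 30 \cdot \frac{463}{390} = \frac{463}{13}$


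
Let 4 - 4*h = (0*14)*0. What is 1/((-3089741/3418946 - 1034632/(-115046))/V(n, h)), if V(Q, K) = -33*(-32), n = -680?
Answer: 820875258816/6288317381 ≈ 130.54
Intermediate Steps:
h = 1 (h = 1 - 0*14*0/4 = 1 - 0*0 = 1 - 1/4*0 = 1 + 0 = 1)
V(Q, K) = 1056
1/((-3089741/3418946 - 1034632/(-115046))/V(n, h)) = 1/((-3089741/3418946 - 1034632/(-115046))/1056) = 1/((-3089741*1/3418946 - 1034632*(-1/115046))*(1/1056)) = 1/((-3089741/3418946 + 22492/2501)*(1/1056)) = 1/((69171491191/8550783946)*(1/1056)) = 1/(6288317381/820875258816) = 820875258816/6288317381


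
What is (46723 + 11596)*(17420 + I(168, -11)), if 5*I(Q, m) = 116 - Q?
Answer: 5076552312/5 ≈ 1.0153e+9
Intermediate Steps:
I(Q, m) = 116/5 - Q/5 (I(Q, m) = (116 - Q)/5 = 116/5 - Q/5)
(46723 + 11596)*(17420 + I(168, -11)) = (46723 + 11596)*(17420 + (116/5 - 1/5*168)) = 58319*(17420 + (116/5 - 168/5)) = 58319*(17420 - 52/5) = 58319*(87048/5) = 5076552312/5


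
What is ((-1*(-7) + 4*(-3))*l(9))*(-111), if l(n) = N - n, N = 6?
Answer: -1665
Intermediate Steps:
l(n) = 6 - n
((-1*(-7) + 4*(-3))*l(9))*(-111) = ((-1*(-7) + 4*(-3))*(6 - 1*9))*(-111) = ((7 - 12)*(6 - 9))*(-111) = -5*(-3)*(-111) = 15*(-111) = -1665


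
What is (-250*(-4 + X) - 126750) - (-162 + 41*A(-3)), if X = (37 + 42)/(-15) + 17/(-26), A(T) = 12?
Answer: -4859395/39 ≈ -1.2460e+5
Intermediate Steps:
X = -2309/390 (X = 79*(-1/15) + 17*(-1/26) = -79/15 - 17/26 = -2309/390 ≈ -5.9205)
(-250*(-4 + X) - 126750) - (-162 + 41*A(-3)) = (-250*(-4 - 2309/390) - 126750) - (-162 + 41*12) = (-250*(-3869/390) - 126750) - (-162 + 492) = (96725/39 - 126750) - 1*330 = -4846525/39 - 330 = -4859395/39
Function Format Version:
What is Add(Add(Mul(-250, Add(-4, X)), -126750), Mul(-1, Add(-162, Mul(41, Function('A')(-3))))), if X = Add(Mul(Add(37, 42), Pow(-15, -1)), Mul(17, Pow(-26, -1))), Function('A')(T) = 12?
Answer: Rational(-4859395, 39) ≈ -1.2460e+5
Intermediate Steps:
X = Rational(-2309, 390) (X = Add(Mul(79, Rational(-1, 15)), Mul(17, Rational(-1, 26))) = Add(Rational(-79, 15), Rational(-17, 26)) = Rational(-2309, 390) ≈ -5.9205)
Add(Add(Mul(-250, Add(-4, X)), -126750), Mul(-1, Add(-162, Mul(41, Function('A')(-3))))) = Add(Add(Mul(-250, Add(-4, Rational(-2309, 390))), -126750), Mul(-1, Add(-162, Mul(41, 12)))) = Add(Add(Mul(-250, Rational(-3869, 390)), -126750), Mul(-1, Add(-162, 492))) = Add(Add(Rational(96725, 39), -126750), Mul(-1, 330)) = Add(Rational(-4846525, 39), -330) = Rational(-4859395, 39)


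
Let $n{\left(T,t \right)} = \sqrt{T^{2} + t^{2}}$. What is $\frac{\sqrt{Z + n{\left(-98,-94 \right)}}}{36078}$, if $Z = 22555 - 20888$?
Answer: $\frac{\sqrt{1667 + 2 \sqrt{4610}}}{36078} \approx 0.0011769$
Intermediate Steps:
$Z = 1667$
$\frac{\sqrt{Z + n{\left(-98,-94 \right)}}}{36078} = \frac{\sqrt{1667 + \sqrt{\left(-98\right)^{2} + \left(-94\right)^{2}}}}{36078} = \sqrt{1667 + \sqrt{9604 + 8836}} \cdot \frac{1}{36078} = \sqrt{1667 + \sqrt{18440}} \cdot \frac{1}{36078} = \sqrt{1667 + 2 \sqrt{4610}} \cdot \frac{1}{36078} = \frac{\sqrt{1667 + 2 \sqrt{4610}}}{36078}$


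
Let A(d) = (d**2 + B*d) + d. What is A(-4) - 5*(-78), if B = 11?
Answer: 358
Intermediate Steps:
A(d) = d**2 + 12*d (A(d) = (d**2 + 11*d) + d = d**2 + 12*d)
A(-4) - 5*(-78) = -4*(12 - 4) - 5*(-78) = -4*8 + 390 = -32 + 390 = 358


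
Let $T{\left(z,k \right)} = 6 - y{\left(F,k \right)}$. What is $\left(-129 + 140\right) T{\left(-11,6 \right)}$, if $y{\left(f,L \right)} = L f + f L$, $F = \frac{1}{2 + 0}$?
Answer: $0$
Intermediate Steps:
$F = \frac{1}{2} \approx 0.5$
$y{\left(f,L \right)} = 2 L f$ ($y{\left(f,L \right)} = L f + L f = 2 L f$)
$T{\left(z,k \right)} = 6 - k$ ($T{\left(z,k \right)} = 6 - 2 k \frac{1}{2} = 6 - k$)
$\left(-129 + 140\right) T{\left(-11,6 \right)} = \left(-129 + 140\right) \left(6 - 6\right) = 11 \left(6 - 6\right) = 11 \cdot 0 = 0$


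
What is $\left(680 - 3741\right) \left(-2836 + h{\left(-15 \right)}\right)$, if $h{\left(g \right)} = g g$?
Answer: $7992271$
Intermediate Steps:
$h{\left(g \right)} = g^{2}$
$\left(680 - 3741\right) \left(-2836 + h{\left(-15 \right)}\right) = \left(680 - 3741\right) \left(-2836 + \left(-15\right)^{2}\right) = - 3061 \left(-2836 + 225\right) = \left(-3061\right) \left(-2611\right) = 7992271$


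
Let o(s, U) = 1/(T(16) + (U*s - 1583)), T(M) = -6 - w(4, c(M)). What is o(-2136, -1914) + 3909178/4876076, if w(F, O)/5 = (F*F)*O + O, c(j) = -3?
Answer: 117475721226/146532178895 ≈ 0.80171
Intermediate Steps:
w(F, O) = 5*O + 5*O*F² (w(F, O) = 5*((F*F)*O + O) = 5*(F²*O + O) = 5*(O*F² + O) = 5*(O + O*F²) = 5*O + 5*O*F²)
T(M) = 249 (T(M) = -6 - 5*(-3)*(1 + 4²) = -6 - 5*(-3)*(1 + 16) = -6 - 5*(-3)*17 = -6 - 1*(-255) = -6 + 255 = 249)
o(s, U) = 1/(-1334 + U*s) (o(s, U) = 1/(249 + (U*s - 1583)) = 1/(249 + (-1583 + U*s)) = 1/(-1334 + U*s))
o(-2136, -1914) + 3909178/4876076 = 1/(-1334 - 1914*(-2136)) + 3909178/4876076 = 1/(-1334 + 4088304) + 3909178*(1/4876076) = 1/4086970 + 1954589/2438038 = 117475721226/146532178895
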